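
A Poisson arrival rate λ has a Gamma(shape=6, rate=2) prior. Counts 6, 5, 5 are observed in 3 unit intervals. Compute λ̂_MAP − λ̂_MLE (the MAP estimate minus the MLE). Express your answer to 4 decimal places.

MAP − MLE = -1.1333

Σxᵢ = 16. Posterior is Gamma(22, 5); MAP = (22−1)/5 = 21/5 ≈ 4.20000.
MLE = x̄ = 16/3 ≈ 5.33333.
Difference = 21/5 − 16/3 = -17/15 ≈ -1.1333.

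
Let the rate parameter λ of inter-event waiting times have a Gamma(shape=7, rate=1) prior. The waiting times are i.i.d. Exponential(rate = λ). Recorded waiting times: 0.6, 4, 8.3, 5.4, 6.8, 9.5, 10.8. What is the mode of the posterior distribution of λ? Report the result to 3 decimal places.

λ̂_MAP = 0.280

The Exponential(rate=λ) likelihood is ∝ λ^n e^(−λΣtᵢ). Here n = 7 and Σtᵢ = 0.6 + 4 + 8.3 + 5.4 + 6.8 + 9.5 + 10.8 = 45.4.
Posterior ∝ λ^6e^(−1λ) · λ^7e^(−45.4λ) = λ^13e^(−46.4λ), i.e. Gamma(14, 46.4).
Mode = (a−1)/b = 13/46.4 ≈ 0.280.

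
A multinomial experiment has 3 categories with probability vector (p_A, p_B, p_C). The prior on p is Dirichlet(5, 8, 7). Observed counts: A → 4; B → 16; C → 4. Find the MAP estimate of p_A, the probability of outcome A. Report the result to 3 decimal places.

MAP estimate of p_A = 0.195

The posterior is Dirichlet(αᵢ + nᵢ) = Dirichlet(9, 24, 11).
For a Dirichlet(a₁,…,a_K) with all aᵢ > 1, the mode has j-th component (aⱼ − 1)/(Σaᵢ − K).
Here Σaᵢ = 44 and K = 3, so p_A = (9 − 1)/(44 − 3) = 8/41 ≈ 0.195.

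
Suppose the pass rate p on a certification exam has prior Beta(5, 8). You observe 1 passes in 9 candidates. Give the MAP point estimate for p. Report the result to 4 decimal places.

Prior: Beta(5, 8).
Data: 1 success in 9 trials. The binomial likelihood contributes p(1−p)^8, so the posterior is Beta(5+1, 8+8) = Beta(6, 16).
For Beta(a, b) with a, b > 1 the mode is (a−1)/(a+b−2) = 5/20 ≈ 0.2500.

p̂_MAP = 0.2500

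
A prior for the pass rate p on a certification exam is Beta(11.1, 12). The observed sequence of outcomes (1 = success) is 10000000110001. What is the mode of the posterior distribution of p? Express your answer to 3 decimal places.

p̂_MAP = 0.402

Prior: Beta(11.1, 12).
Data: 4 successes in 14 trials (from the sequence). The binomial likelihood contributes p^4(1−p)^10, so the posterior is Beta(11.1+4, 12+10) = Beta(15.1, 22).
For Beta(a, b) with a, b > 1 the mode is (a−1)/(a+b−2) = 14.1/35.1 ≈ 0.402.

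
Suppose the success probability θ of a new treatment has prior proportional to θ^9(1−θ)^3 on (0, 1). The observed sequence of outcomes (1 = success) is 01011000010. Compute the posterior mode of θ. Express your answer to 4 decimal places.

The prior density ∝ θ^9(1−θ)^3 is the kernel of Beta(10, 4).
Data: 4 successes in 11 trials (from the sequence). The binomial likelihood contributes θ^4(1−θ)^7, so the posterior is Beta(10+4, 4+7) = Beta(14, 11).
For Beta(a, b) with a, b > 1 the mode is (a−1)/(a+b−2) = 13/23 ≈ 0.5652.

θ̂_MAP = 0.5652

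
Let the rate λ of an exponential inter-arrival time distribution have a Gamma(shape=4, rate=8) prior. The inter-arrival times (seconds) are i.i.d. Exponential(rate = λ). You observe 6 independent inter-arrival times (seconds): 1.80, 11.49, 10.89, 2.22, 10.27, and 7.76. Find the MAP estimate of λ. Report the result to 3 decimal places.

λ̂_MAP = 0.172

The Exponential(rate=λ) likelihood is ∝ λ^n e^(−λΣtᵢ). Here n = 6 and Σtᵢ = 1.80 + 11.49 + 10.89 + 2.22 + 10.27 + 7.76 = 44.43.
Posterior ∝ λ^3e^(−8λ) · λ^6e^(−44.43λ) = λ^9e^(−52.43λ), i.e. Gamma(10, 52.43).
Mode = (a−1)/b = 9/52.43 ≈ 0.172.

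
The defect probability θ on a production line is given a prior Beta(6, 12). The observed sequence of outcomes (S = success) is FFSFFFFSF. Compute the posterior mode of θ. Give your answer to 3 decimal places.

θ̂_MAP = 0.280

Prior: Beta(6, 12).
Data: 2 successes in 9 trials (from the sequence). The binomial likelihood contributes θ^2(1−θ)^7, so the posterior is Beta(6+2, 12+7) = Beta(8, 19).
For Beta(a, b) with a, b > 1 the mode is (a−1)/(a+b−2) = 7/25 ≈ 0.280.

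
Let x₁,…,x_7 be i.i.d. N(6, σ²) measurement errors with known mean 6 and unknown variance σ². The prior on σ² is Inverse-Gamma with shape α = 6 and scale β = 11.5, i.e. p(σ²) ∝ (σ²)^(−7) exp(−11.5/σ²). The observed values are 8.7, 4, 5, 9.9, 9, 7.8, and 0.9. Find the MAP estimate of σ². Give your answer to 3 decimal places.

σ̂²_MAP = 4.226

Sum of squared deviations about the known mean: SS = (8.7−6)² + (4−6)² + (5−6)² + (9.9−6)² + (9−6)² + (7.8−6)² + (0.9−6)² = 65.75.
The Normal likelihood contributes (σ²)^(−n/2) exp(−SS/(2σ²)), so the posterior is Inverse-Gamma(α + n/2, β + SS/2) = Inverse-Gamma(9.5, 44.375).
The mode of Inverse-Gamma(a, b) is b/(a+1) = 44.375/10.5 ≈ 4.226.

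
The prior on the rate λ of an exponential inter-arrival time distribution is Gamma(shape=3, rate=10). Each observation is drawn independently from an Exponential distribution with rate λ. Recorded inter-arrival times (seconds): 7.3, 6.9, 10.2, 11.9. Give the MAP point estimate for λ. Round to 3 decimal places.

λ̂_MAP = 0.130

The Exponential(rate=λ) likelihood is ∝ λ^n e^(−λΣtᵢ). Here n = 4 and Σtᵢ = 7.3 + 6.9 + 10.2 + 11.9 = 36.3.
Posterior ∝ λ^2e^(−10λ) · λ^4e^(−36.3λ) = λ^6e^(−46.3λ), i.e. Gamma(7, 46.3).
Mode = (a−1)/b = 6/46.3 ≈ 0.130.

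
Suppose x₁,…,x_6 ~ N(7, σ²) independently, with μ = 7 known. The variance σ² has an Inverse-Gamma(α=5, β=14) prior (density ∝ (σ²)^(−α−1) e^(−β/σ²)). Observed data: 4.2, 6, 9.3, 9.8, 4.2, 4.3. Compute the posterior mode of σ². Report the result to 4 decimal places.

Sum of squared deviations about the known mean: SS = (4.2−7)² + (6−7)² + (9.3−7)² + (9.8−7)² + (4.2−7)² + (4.3−7)² = 37.1.
The Normal likelihood contributes (σ²)^(−n/2) exp(−SS/(2σ²)), so the posterior is Inverse-Gamma(α + n/2, β + SS/2) = Inverse-Gamma(8, 32.55).
The mode of Inverse-Gamma(a, b) is b/(a+1) = 32.55/9 ≈ 3.6167.

σ̂²_MAP = 3.6167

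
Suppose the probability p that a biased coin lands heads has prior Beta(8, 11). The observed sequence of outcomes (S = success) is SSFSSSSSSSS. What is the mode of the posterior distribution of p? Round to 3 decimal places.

Prior: Beta(8, 11).
Data: 10 successes in 11 trials (from the sequence). The binomial likelihood contributes p^10(1−p)^1, so the posterior is Beta(8+10, 11+1) = Beta(18, 12).
For Beta(a, b) with a, b > 1 the mode is (a−1)/(a+b−2) = 17/28 ≈ 0.607.

p̂_MAP = 0.607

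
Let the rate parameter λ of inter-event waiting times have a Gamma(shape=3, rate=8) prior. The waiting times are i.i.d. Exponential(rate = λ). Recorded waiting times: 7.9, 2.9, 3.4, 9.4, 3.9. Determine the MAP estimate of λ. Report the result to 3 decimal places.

The Exponential(rate=λ) likelihood is ∝ λ^n e^(−λΣtᵢ). Here n = 5 and Σtᵢ = 7.9 + 2.9 + 3.4 + 9.4 + 3.9 = 27.5.
Posterior ∝ λ^2e^(−8λ) · λ^5e^(−27.5λ) = λ^7e^(−35.5λ), i.e. Gamma(8, 35.5).
Mode = (a−1)/b = 7/35.5 ≈ 0.197.

λ̂_MAP = 0.197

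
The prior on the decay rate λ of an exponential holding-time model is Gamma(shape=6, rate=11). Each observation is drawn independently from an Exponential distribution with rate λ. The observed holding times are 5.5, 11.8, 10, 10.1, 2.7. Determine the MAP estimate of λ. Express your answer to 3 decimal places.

λ̂_MAP = 0.196

The Exponential(rate=λ) likelihood is ∝ λ^n e^(−λΣtᵢ). Here n = 5 and Σtᵢ = 5.5 + 11.8 + 10 + 10.1 + 2.7 = 40.1.
Posterior ∝ λ^5e^(−11λ) · λ^5e^(−40.1λ) = λ^10e^(−51.1λ), i.e. Gamma(11, 51.1).
Mode = (a−1)/b = 10/51.1 ≈ 0.196.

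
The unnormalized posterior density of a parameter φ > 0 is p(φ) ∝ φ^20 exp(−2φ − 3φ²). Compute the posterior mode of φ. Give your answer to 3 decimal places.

ℓ'(φ) = 20/φ − 2 − 6φ. Setting this to zero and multiplying by φ: 6φ² + 2φ − 20 = 0.
φ = (−2 + √(2² + 4·6·20)) / (2·6) = (−2 + √484) / 12 = (−2 + 22)/12 = 5/3.
ℓ''(φ) = −20/φ² − 6 < 0, confirming a maximum.

φ̂_MAP = 1.667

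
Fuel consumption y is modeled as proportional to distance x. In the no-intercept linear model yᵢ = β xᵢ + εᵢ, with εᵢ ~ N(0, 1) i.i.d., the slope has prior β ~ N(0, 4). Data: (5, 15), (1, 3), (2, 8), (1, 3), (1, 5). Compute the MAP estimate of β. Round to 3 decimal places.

β̂_MAP = 3.163

log p(β | y) = −Σ(yᵢ − βxᵢ)²/(2·1) − β²/(2·4) + const.
Setting the derivative to zero: Σxᵢ(yᵢ − βxᵢ)/1 − β/4 = 0, so β = Σxᵢyᵢ / (Σxᵢ² + σ²/τ²).
Σxᵢyᵢ = 5·15 + 1·3 + 2·8 + 1·3 + 1·5 = 102; Σxᵢ² = 32; σ²/τ² = 0.25.
β̂_MAP = 102 / (32 + 0.25) = 102/32.25 ≈ 3.163.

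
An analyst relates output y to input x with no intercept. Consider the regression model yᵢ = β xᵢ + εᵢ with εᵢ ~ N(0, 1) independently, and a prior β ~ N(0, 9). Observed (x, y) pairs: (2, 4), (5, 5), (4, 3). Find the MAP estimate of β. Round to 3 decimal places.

log p(β | y) = −Σ(yᵢ − βxᵢ)²/(2·1) − β²/(2·9) + const.
Setting the derivative to zero: Σxᵢ(yᵢ − βxᵢ)/1 − β/9 = 0, so β = Σxᵢyᵢ / (Σxᵢ² + σ²/τ²).
Σxᵢyᵢ = 2·4 + 5·5 + 4·3 = 45; Σxᵢ² = 45; σ²/τ² = 1/9.
β̂_MAP = 45 / (45 + 1/9) = 45/(406/9) = 405/406 ≈ 0.998.

β̂_MAP = 0.998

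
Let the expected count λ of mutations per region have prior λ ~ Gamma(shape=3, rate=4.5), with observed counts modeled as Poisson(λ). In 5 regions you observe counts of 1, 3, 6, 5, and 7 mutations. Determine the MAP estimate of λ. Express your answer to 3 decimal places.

Σxᵢ = 1+3+6+5+7 = 22, with n = 5.
Posterior ∝ λ^2e^(−4.5λ) · λ^22e^(−5λ) = λ^24e^(−9.5λ), i.e. Gamma(shape=25, rate=9.5).
The mode of a Gamma(a, b) with a ≥ 1 (shape–rate) is (a−1)/b = 24/9.5 ≈ 2.526.

λ̂_MAP = 2.526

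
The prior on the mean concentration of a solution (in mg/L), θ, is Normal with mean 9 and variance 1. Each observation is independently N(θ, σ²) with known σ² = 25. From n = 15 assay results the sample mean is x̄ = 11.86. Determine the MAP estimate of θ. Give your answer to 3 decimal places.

θ̂_MAP = 10.073

n = 15, x̄ = 11.86.
For a Normal prior and Normal likelihood with known variance, the posterior is Normal; its mode equals its mean, the precision-weighted average.
Prior precision 1/σ₀² = 1/1 = 1; data precision n/σ² = 15/25 = 0.6.
θ̂ = (1·9 + 0.6·11.86) / (1 + 0.6) = 16.116/1.6 = 10.0725 ≈ 10.073.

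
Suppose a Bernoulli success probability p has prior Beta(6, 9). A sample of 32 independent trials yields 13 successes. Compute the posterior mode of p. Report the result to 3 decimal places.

Prior: Beta(6, 9).
Data: 13 successes in 32 trials. The binomial likelihood contributes p^13(1−p)^19, so the posterior is Beta(6+13, 9+19) = Beta(19, 28).
For Beta(a, b) with a, b > 1 the mode is (a−1)/(a+b−2) = 18/45 ≈ 0.400.

p̂_MAP = 0.400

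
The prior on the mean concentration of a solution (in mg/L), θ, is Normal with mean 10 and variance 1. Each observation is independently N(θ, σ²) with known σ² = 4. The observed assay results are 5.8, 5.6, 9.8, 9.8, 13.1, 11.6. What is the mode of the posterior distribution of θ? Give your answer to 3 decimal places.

θ̂_MAP = 9.570

n = 6; x̄ = (5.8 + 5.6 + 9.8 + 9.8 + 13.1 + 11.6)/6 = 55.7/6 = 557/60 ≈ 9.2833.
For a Normal prior and Normal likelihood with known variance, the posterior is Normal; its mode equals its mean, the precision-weighted average.
Prior precision 1/σ₀² = 1/1 = 1; data precision n/σ² = 6/4 = 1.5.
θ̂ = (1·10 + 1.5·(557/60)) / (1 + 1.5) = 23.925/2.5 = 9.570.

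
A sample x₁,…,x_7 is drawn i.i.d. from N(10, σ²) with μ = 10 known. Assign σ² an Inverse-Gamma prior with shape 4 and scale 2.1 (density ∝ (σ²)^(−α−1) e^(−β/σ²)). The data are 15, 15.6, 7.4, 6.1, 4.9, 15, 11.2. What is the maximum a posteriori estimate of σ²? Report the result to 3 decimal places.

Sum of squared deviations about the known mean: SS = (15−10)² + (15.6−10)² + (7.4−10)² + (6.1−10)² + (4.9−10)² + (15−10)² + (11.2−10)² = 130.78.
The Normal likelihood contributes (σ²)^(−n/2) exp(−SS/(2σ²)), so the posterior is Inverse-Gamma(α + n/2, β + SS/2) = Inverse-Gamma(7.5, 67.49).
The mode of Inverse-Gamma(a, b) is b/(a+1) = 67.49/8.5 ≈ 7.940.

σ̂²_MAP = 7.940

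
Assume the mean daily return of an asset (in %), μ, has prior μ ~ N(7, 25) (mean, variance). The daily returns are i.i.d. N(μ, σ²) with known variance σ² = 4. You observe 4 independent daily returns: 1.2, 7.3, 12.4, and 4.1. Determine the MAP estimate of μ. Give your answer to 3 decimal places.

n = 4; x̄ = (1.2 + 7.3 + 12.4 + 4.1)/4 = 25/4 = 6.25.
For a Normal prior and Normal likelihood with known variance, the posterior is Normal; its mode equals its mean, the precision-weighted average.
Prior precision 1/σ₀² = 1/25 = 0.04; data precision n/σ² = 4/4 = 1.
μ̂ = (0.04·7 + 1·6.25) / (0.04 + 1) = 6.53/1.04 = 653/104 ≈ 6.279.

μ̂_MAP = 6.279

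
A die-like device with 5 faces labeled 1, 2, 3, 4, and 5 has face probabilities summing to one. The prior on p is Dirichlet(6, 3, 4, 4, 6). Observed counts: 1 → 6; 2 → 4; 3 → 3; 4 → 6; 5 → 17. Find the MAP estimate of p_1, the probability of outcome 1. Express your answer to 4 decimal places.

MAP estimate: 0.2037

The posterior is Dirichlet(αᵢ + nᵢ) = Dirichlet(12, 7, 7, 10, 23).
For a Dirichlet(a₁,…,a_K) with all aᵢ > 1, the mode has j-th component (aⱼ − 1)/(Σaᵢ − K).
Here Σaᵢ = 59 and K = 5, so p_1 = (12 − 1)/(59 − 5) = 11/54 ≈ 0.2037.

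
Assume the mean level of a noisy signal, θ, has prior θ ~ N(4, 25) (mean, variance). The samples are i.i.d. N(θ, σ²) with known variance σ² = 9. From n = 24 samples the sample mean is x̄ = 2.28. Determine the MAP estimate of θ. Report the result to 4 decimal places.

n = 24, x̄ = 2.28.
For a Normal prior and Normal likelihood with known variance, the posterior is Normal; its mode equals its mean, the precision-weighted average.
Prior precision 1/σ₀² = 1/25 = 0.04; data precision n/σ² = 24/9 = 8/3.
θ̂ = (0.04·4 + (8/3)·2.28) / (0.04 + 8/3) = 6.24/(203/75) = 468/203 ≈ 2.3054.

θ̂_MAP = 2.3054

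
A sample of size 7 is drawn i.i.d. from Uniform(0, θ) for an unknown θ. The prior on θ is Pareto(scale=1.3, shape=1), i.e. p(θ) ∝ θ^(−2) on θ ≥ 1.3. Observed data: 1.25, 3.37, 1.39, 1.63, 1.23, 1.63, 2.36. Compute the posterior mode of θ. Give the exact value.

θ̂_MAP = 3.37

The Uniform(0, θ) likelihood is θ^(−n) for θ ≥ max(xᵢ), zero otherwise. Here max(xᵢ) = 3.37.
Posterior ∝ θ^(−2) · θ^(−7) = θ^(−9) on θ ≥ max(1.3, 3.37) = 3.37.
This density is strictly decreasing in θ, so the posterior mode lies at the lower boundary of the support.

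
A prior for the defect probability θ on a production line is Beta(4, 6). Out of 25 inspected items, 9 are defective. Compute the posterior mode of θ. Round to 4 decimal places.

θ̂_MAP = 0.3636

Prior: Beta(4, 6).
Data: 9 successes in 25 trials. The binomial likelihood contributes θ^9(1−θ)^16, so the posterior is Beta(4+9, 6+16) = Beta(13, 22).
For Beta(a, b) with a, b > 1 the mode is (a−1)/(a+b−2) = 12/33 ≈ 0.3636.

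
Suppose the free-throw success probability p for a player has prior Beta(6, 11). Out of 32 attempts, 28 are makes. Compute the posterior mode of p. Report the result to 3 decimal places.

Prior: Beta(6, 11).
Data: 28 successes in 32 trials. The binomial likelihood contributes p^28(1−p)^4, so the posterior is Beta(6+28, 11+4) = Beta(34, 15).
For Beta(a, b) with a, b > 1 the mode is (a−1)/(a+b−2) = 33/47 ≈ 0.702.

p̂_MAP = 0.702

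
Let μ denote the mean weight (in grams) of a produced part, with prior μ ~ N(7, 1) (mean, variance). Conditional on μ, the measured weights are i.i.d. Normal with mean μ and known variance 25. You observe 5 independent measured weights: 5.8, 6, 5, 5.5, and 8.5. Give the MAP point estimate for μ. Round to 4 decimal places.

n = 5; x̄ = (5.8 + 6 + 5 + 5.5 + 8.5)/5 = 30.8/5 = 6.16.
For a Normal prior and Normal likelihood with known variance, the posterior is Normal; its mode equals its mean, the precision-weighted average.
Prior precision 1/σ₀² = 1/1 = 1; data precision n/σ² = 5/25 = 0.2.
μ̂ = (1·7 + 0.2·6.16) / (1 + 0.2) = 8.232/1.2 = 6.8600.

μ̂_MAP = 6.8600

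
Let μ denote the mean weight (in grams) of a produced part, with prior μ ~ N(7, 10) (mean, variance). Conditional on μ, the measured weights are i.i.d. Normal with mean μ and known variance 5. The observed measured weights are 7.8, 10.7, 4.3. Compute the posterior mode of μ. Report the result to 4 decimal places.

μ̂_MAP = 7.5143

n = 3; x̄ = (7.8 + 10.7 + 4.3)/3 = 22.8/3 = 7.6.
For a Normal prior and Normal likelihood with known variance, the posterior is Normal; its mode equals its mean, the precision-weighted average.
Prior precision 1/σ₀² = 1/10 = 0.1; data precision n/σ² = 3/5 = 0.6.
μ̂ = (0.1·7 + 0.6·7.6) / (0.1 + 0.6) = 5.26/0.7 = 263/35 ≈ 7.5143.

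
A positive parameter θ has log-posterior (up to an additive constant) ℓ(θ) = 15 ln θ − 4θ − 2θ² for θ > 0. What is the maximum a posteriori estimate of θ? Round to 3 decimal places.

ℓ'(θ) = 15/θ − 4 − 4θ. Setting this to zero and multiplying by θ: 4θ² + 4θ − 15 = 0.
θ = (−4 + √(4² + 4·4·15)) / (2·4) = (−4 + √256) / 8 = (−4 + 16)/8 = 3/2.
ℓ''(θ) = −15/θ² − 4 < 0, confirming a maximum.

θ̂_MAP = 1.500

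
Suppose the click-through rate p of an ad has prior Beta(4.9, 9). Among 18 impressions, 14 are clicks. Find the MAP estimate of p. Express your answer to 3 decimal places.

p̂_MAP = 0.599

Prior: Beta(4.9, 9).
Data: 14 successes in 18 trials. The binomial likelihood contributes p^14(1−p)^4, so the posterior is Beta(4.9+14, 9+4) = Beta(18.9, 13).
For Beta(a, b) with a, b > 1 the mode is (a−1)/(a+b−2) = 17.9/29.9 ≈ 0.599.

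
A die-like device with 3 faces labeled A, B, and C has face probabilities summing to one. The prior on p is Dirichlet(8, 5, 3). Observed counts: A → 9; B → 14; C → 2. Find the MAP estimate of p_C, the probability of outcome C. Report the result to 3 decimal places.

The posterior is Dirichlet(αᵢ + nᵢ) = Dirichlet(17, 19, 5).
For a Dirichlet(a₁,…,a_K) with all aᵢ > 1, the mode has j-th component (aⱼ − 1)/(Σaᵢ − K).
Here Σaᵢ = 41 and K = 3, so p_C = (5 − 1)/(41 − 3) = 4/38 ≈ 0.105.

MAP estimate of p_C = 0.105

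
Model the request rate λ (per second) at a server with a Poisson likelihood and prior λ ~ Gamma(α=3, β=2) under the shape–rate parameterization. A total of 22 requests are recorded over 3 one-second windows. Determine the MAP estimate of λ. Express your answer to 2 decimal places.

Σxᵢ = 22, n = 3.
Posterior ∝ λ^2e^(−2λ) · λ^22e^(−3λ) = λ^24e^(−5λ), i.e. Gamma(shape=25, rate=5).
The mode of a Gamma(a, b) with a ≥ 1 (shape–rate) is (a−1)/b = 24/5 ≈ 4.80.

λ̂_MAP = 4.80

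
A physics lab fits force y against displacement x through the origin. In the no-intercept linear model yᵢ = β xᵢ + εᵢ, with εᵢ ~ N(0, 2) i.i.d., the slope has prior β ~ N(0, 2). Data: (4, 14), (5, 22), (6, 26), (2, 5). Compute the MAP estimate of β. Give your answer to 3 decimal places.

log p(β | y) = −Σ(yᵢ − βxᵢ)²/(2·2) − β²/(2·2) + const.
Setting the derivative to zero: Σxᵢ(yᵢ − βxᵢ)/2 − β/2 = 0, so β = Σxᵢyᵢ / (Σxᵢ² + σ²/τ²).
Σxᵢyᵢ = 4·14 + 5·22 + 6·26 + 2·5 = 332; Σxᵢ² = 81; σ²/τ² = 1.
β̂_MAP = 332 / (81 + 1) = 332/82 ≈ 4.049.

β̂_MAP = 4.049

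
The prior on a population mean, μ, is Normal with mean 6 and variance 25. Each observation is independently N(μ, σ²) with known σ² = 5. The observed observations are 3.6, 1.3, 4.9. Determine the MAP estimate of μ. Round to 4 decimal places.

μ̂_MAP = 3.4375

n = 3; x̄ = (3.6 + 1.3 + 4.9)/3 = 9.8/3 = 49/15 ≈ 3.2667.
For a Normal prior and Normal likelihood with known variance, the posterior is Normal; its mode equals its mean, the precision-weighted average.
Prior precision 1/σ₀² = 1/25 = 0.04; data precision n/σ² = 3/5 = 0.6.
μ̂ = (0.04·6 + 0.6·(49/15)) / (0.04 + 0.6) = 2.2/0.64 = 3.4375.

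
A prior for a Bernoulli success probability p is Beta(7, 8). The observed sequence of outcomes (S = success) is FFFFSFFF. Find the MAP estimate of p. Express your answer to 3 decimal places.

Prior: Beta(7, 8).
Data: 1 success in 8 trials (from the sequence). The binomial likelihood contributes p(1−p)^7, so the posterior is Beta(7+1, 8+7) = Beta(8, 15).
For Beta(a, b) with a, b > 1 the mode is (a−1)/(a+b−2) = 7/21 ≈ 0.333.

p̂_MAP = 0.333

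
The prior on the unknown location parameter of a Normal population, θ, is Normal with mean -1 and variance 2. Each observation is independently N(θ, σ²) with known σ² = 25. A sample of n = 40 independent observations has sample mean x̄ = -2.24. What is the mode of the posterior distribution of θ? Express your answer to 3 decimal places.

n = 40, x̄ = -2.24.
For a Normal prior and Normal likelihood with known variance, the posterior is Normal; its mode equals its mean, the precision-weighted average.
Prior precision 1/σ₀² = 1/2 = 0.5; data precision n/σ² = 40/25 = 1.6.
θ̂ = (0.5·(-1) + 1.6·(-2.24)) / (0.5 + 1.6) = (-4.084)/2.1 = -1021/525 ≈ -1.945.

θ̂_MAP = -1.945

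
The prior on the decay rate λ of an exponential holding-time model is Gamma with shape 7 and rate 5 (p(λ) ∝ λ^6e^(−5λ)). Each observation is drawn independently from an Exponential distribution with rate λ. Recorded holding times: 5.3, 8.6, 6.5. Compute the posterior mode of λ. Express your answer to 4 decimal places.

The Exponential(rate=λ) likelihood is ∝ λ^n e^(−λΣtᵢ). Here n = 3 and Σtᵢ = 5.3 + 8.6 + 6.5 = 20.4.
Posterior ∝ λ^6e^(−5λ) · λ^3e^(−20.4λ) = λ^9e^(−25.4λ), i.e. Gamma(10, 25.4).
Mode = (a−1)/b = 9/25.4 ≈ 0.3543.

λ̂_MAP = 0.3543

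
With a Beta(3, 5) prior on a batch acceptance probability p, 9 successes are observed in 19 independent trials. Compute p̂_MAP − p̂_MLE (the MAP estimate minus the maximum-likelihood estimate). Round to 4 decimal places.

Posterior is Beta(12, 15); MAP = (12−1)/(27−2) = 11/25 ≈ 0.44000.
MLE ignores the prior: p̂_MLE = k/n = 9/19 ≈ 0.47368.
Difference = 11/25 − 9/19 = -16/475 ≈ -0.0337.

MAP − MLE = -0.0337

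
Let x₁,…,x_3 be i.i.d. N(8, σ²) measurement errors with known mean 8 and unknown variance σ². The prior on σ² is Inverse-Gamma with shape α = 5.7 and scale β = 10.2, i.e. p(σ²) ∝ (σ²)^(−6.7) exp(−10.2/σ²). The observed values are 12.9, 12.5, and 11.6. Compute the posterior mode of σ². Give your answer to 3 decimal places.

σ̂²_MAP = 4.733

Sum of squared deviations about the known mean: SS = (12.9−8)² + (12.5−8)² + (11.6−8)² = 57.22.
The Normal likelihood contributes (σ²)^(−n/2) exp(−SS/(2σ²)), so the posterior is Inverse-Gamma(α + n/2, β + SS/2) = Inverse-Gamma(7.2, 38.81).
The mode of Inverse-Gamma(a, b) is b/(a+1) = 38.81/8.2 ≈ 4.733.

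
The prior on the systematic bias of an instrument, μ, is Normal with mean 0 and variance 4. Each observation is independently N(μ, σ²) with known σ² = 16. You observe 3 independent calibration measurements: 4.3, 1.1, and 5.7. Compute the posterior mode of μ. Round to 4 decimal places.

μ̂_MAP = 1.5857

n = 3; x̄ = (4.3 + 1.1 + 5.7)/3 = 11.1/3 = 3.7.
For a Normal prior and Normal likelihood with known variance, the posterior is Normal; its mode equals its mean, the precision-weighted average.
Prior precision 1/σ₀² = 1/4 = 0.25; data precision n/σ² = 3/16 = 0.1875.
μ̂ = (0.25·0 + 0.1875·3.7) / (0.25 + 0.1875) = 0.69375/0.4375 = 111/70 ≈ 1.5857.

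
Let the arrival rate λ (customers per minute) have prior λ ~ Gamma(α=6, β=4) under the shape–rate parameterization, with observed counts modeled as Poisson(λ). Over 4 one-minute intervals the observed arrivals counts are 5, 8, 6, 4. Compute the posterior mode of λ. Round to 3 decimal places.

Σxᵢ = 5+8+6+4 = 23, with n = 4.
Posterior ∝ λ^5e^(−4λ) · λ^23e^(−4λ) = λ^28e^(−8λ), i.e. Gamma(shape=29, rate=8).
The mode of a Gamma(a, b) with a ≥ 1 (shape–rate) is (a−1)/b = 28/8 ≈ 3.500.

λ̂_MAP = 3.500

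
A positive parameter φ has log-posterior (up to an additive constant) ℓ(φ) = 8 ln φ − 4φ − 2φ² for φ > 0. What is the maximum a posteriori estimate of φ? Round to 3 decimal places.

φ̂_MAP = 1.000

ℓ'(φ) = 8/φ − 4 − 4φ. Setting this to zero and multiplying by φ: 4φ² + 4φ − 8 = 0.
φ = (−4 + √(4² + 4·4·8)) / (2·4) = (−4 + √144) / 8 = (−4 + 12)/8 = 1.
ℓ''(φ) = −8/φ² − 4 < 0, confirming a maximum.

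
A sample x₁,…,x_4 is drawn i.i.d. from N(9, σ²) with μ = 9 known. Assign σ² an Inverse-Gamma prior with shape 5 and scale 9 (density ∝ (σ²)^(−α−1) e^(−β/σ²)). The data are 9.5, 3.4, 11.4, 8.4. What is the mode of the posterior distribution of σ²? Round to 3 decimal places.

Sum of squared deviations about the known mean: SS = (9.5−9)² + (3.4−9)² + (11.4−9)² + (8.4−9)² = 37.73.
The Normal likelihood contributes (σ²)^(−n/2) exp(−SS/(2σ²)), so the posterior is Inverse-Gamma(α + n/2, β + SS/2) = Inverse-Gamma(7, 27.865).
The mode of Inverse-Gamma(a, b) is b/(a+1) = 27.865/8 ≈ 3.483.

σ̂²_MAP = 3.483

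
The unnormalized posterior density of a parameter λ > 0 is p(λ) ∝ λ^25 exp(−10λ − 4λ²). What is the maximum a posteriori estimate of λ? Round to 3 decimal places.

λ̂_MAP = 1.250

ℓ'(λ) = 25/λ − 10 − 8λ. Setting this to zero and multiplying by λ: 8λ² + 10λ − 25 = 0.
λ = (−10 + √(10² + 4·8·25)) / (2·8) = (−10 + √900) / 16 = (−10 + 30)/16 = 5/4.
ℓ''(λ) = −25/λ² − 8 < 0, confirming a maximum.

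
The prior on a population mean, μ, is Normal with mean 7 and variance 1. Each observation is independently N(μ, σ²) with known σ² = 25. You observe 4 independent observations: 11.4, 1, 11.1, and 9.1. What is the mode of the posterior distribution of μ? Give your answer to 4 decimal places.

n = 4; x̄ = (11.4 + 1 + 11.1 + 9.1)/4 = 32.6/4 = 8.15.
For a Normal prior and Normal likelihood with known variance, the posterior is Normal; its mode equals its mean, the precision-weighted average.
Prior precision 1/σ₀² = 1/1 = 1; data precision n/σ² = 4/25 = 0.16.
μ̂ = (1·7 + 0.16·8.15) / (1 + 0.16) = 8.304/1.16 = 1038/145 ≈ 7.1586.

μ̂_MAP = 7.1586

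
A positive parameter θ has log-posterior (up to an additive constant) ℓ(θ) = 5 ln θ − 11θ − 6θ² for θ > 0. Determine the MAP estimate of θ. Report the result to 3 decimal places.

θ̂_MAP = 0.333

ℓ'(θ) = 5/θ − 11 − 12θ. Setting this to zero and multiplying by θ: 12θ² + 11θ − 5 = 0.
θ = (−11 + √(11² + 4·12·5)) / (2·12) = (−11 + √361) / 24 = (−11 + 19)/24 = 1/3.
ℓ''(θ) = −5/θ² − 12 < 0, confirming a maximum.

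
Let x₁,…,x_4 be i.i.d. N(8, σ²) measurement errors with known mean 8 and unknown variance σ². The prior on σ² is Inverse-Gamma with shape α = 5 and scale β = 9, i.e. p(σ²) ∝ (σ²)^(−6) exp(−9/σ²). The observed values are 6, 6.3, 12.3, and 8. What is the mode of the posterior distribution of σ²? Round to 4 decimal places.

Sum of squared deviations about the known mean: SS = (6−8)² + (6.3−8)² + (12.3−8)² + (8−8)² = 25.38.
The Normal likelihood contributes (σ²)^(−n/2) exp(−SS/(2σ²)), so the posterior is Inverse-Gamma(α + n/2, β + SS/2) = Inverse-Gamma(7, 21.69).
The mode of Inverse-Gamma(a, b) is b/(a+1) = 21.69/8 ≈ 2.7113.

σ̂²_MAP = 2.7113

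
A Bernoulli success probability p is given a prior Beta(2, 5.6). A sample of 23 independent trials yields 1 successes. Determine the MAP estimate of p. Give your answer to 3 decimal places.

p̂_MAP = 0.070

Prior: Beta(2, 5.6).
Data: 1 success in 23 trials. The binomial likelihood contributes p(1−p)^22, so the posterior is Beta(2+1, 5.6+22) = Beta(3, 27.6).
For Beta(a, b) with a, b > 1 the mode is (a−1)/(a+b−2) = 2/28.6 ≈ 0.070.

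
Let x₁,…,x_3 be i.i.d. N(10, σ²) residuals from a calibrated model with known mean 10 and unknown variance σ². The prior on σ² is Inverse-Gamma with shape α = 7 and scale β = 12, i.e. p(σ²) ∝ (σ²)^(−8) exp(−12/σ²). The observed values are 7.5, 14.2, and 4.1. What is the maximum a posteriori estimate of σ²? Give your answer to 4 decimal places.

σ̂²_MAP = 4.3526

Sum of squared deviations about the known mean: SS = (7.5−10)² + (14.2−10)² + (4.1−10)² = 58.7.
The Normal likelihood contributes (σ²)^(−n/2) exp(−SS/(2σ²)), so the posterior is Inverse-Gamma(α + n/2, β + SS/2) = Inverse-Gamma(8.5, 41.35).
The mode of Inverse-Gamma(a, b) is b/(a+1) = 41.35/9.5 ≈ 4.3526.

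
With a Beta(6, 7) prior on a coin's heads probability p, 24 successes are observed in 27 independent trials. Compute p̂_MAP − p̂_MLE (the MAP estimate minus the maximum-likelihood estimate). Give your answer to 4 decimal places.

MAP − MLE = -0.1257

Posterior is Beta(30, 10); MAP = (30−1)/(40−2) = 29/38 ≈ 0.76316.
MLE ignores the prior: p̂_MLE = k/n = 24/27 ≈ 0.88889.
Difference = 29/38 − 24/27 = -43/342 ≈ -0.1257.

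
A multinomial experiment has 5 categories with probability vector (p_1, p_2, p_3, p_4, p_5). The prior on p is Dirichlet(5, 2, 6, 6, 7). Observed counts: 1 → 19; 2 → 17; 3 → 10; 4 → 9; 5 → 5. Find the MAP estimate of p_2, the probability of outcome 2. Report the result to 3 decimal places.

MAP estimate: 0.222

The posterior is Dirichlet(αᵢ + nᵢ) = Dirichlet(24, 19, 16, 15, 12).
For a Dirichlet(a₁,…,a_K) with all aᵢ > 1, the mode has j-th component (aⱼ − 1)/(Σaᵢ − K).
Here Σaᵢ = 86 and K = 5, so p_2 = (19 − 1)/(86 − 5) = 18/81 ≈ 0.222.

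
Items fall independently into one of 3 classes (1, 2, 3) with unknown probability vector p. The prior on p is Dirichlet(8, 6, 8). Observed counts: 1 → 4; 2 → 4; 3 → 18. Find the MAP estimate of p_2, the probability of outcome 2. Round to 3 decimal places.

The posterior is Dirichlet(αᵢ + nᵢ) = Dirichlet(12, 10, 26).
For a Dirichlet(a₁,…,a_K) with all aᵢ > 1, the mode has j-th component (aⱼ − 1)/(Σaᵢ − K).
Here Σaᵢ = 48 and K = 3, so p_2 = (10 − 1)/(48 − 3) = 9/45 ≈ 0.200.

MAP estimate: 0.200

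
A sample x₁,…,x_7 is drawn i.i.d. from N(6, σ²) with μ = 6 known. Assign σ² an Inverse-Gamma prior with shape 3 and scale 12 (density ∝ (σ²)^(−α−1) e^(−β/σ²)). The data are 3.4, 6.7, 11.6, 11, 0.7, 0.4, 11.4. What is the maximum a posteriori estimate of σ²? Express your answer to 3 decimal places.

Sum of squared deviations about the known mean: SS = (3.4−6)² + (6.7−6)² + (11.6−6)² + (11−6)² + (0.7−6)² + (0.4−6)² + (11.4−6)² = 152.22.
The Normal likelihood contributes (σ²)^(−n/2) exp(−SS/(2σ²)), so the posterior is Inverse-Gamma(α + n/2, β + SS/2) = Inverse-Gamma(6.5, 88.11).
The mode of Inverse-Gamma(a, b) is b/(a+1) = 88.11/7.5 ≈ 11.748.

σ̂²_MAP = 11.748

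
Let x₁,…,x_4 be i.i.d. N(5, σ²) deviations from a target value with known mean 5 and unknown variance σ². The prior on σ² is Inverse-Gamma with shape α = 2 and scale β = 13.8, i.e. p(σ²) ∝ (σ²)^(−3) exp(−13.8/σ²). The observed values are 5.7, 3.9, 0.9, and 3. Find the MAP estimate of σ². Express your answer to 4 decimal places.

Sum of squared deviations about the known mean: SS = (5.7−5)² + (3.9−5)² + (0.9−5)² + (3−5)² = 22.51.
The Normal likelihood contributes (σ²)^(−n/2) exp(−SS/(2σ²)), so the posterior is Inverse-Gamma(α + n/2, β + SS/2) = Inverse-Gamma(4, 25.055).
The mode of Inverse-Gamma(a, b) is b/(a+1) = 25.055/5 ≈ 5.0110.

σ̂²_MAP = 5.0110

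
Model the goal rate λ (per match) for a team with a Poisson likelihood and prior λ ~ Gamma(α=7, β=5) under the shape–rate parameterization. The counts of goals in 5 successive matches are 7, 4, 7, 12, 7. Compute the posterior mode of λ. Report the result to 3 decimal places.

λ̂_MAP = 4.300

Σxᵢ = 7+4+7+12+7 = 37, with n = 5.
Posterior ∝ λ^6e^(−5λ) · λ^37e^(−5λ) = λ^43e^(−10λ), i.e. Gamma(shape=44, rate=10).
The mode of a Gamma(a, b) with a ≥ 1 (shape–rate) is (a−1)/b = 43/10 ≈ 4.300.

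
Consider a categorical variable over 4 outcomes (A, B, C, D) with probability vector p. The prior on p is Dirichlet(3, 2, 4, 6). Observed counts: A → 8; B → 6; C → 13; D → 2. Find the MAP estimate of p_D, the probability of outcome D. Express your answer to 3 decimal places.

The posterior is Dirichlet(αᵢ + nᵢ) = Dirichlet(11, 8, 17, 8).
For a Dirichlet(a₁,…,a_K) with all aᵢ > 1, the mode has j-th component (aⱼ − 1)/(Σaᵢ − K).
Here Σaᵢ = 44 and K = 4, so p_D = (8 − 1)/(44 − 4) = 7/40 ≈ 0.175.

MAP estimate of p_D = 0.175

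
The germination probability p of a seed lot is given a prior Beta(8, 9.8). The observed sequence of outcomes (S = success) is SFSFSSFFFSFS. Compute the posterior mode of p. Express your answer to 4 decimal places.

Prior: Beta(8, 9.8).
Data: 6 successes in 12 trials (from the sequence). The binomial likelihood contributes p^6(1−p)^6, so the posterior is Beta(8+6, 9.8+6) = Beta(14, 15.8).
For Beta(a, b) with a, b > 1 the mode is (a−1)/(a+b−2) = 13/27.8 ≈ 0.4676.

p̂_MAP = 0.4676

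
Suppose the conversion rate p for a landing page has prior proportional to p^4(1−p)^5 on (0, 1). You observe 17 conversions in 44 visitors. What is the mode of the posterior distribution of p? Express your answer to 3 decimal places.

p̂_MAP = 0.396

The prior density ∝ p^4(1−p)^5 is the kernel of Beta(5, 6).
Data: 17 successes in 44 trials. The binomial likelihood contributes p^17(1−p)^27, so the posterior is Beta(5+17, 6+27) = Beta(22, 33).
For Beta(a, b) with a, b > 1 the mode is (a−1)/(a+b−2) = 21/53 ≈ 0.396.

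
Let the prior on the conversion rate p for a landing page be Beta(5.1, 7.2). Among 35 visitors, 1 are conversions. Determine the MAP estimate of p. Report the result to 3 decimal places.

Prior: Beta(5.1, 7.2).
Data: 1 success in 35 trials. The binomial likelihood contributes p(1−p)^34, so the posterior is Beta(5.1+1, 7.2+34) = Beta(6.1, 41.2).
For Beta(a, b) with a, b > 1 the mode is (a−1)/(a+b−2) = 5.1/45.3 ≈ 0.113.

p̂_MAP = 0.113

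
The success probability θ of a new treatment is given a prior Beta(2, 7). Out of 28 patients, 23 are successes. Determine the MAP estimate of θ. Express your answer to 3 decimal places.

θ̂_MAP = 0.686

Prior: Beta(2, 7).
Data: 23 successes in 28 trials. The binomial likelihood contributes θ^23(1−θ)^5, so the posterior is Beta(2+23, 7+5) = Beta(25, 12).
For Beta(a, b) with a, b > 1 the mode is (a−1)/(a+b−2) = 24/35 ≈ 0.686.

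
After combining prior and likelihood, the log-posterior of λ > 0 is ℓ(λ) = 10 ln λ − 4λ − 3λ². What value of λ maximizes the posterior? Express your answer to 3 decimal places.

ℓ'(λ) = 10/λ − 4 − 6λ. Setting this to zero and multiplying by λ: 6λ² + 4λ − 10 = 0.
λ = (−4 + √(4² + 4·6·10)) / (2·6) = (−4 + √256) / 12 = (−4 + 16)/12 = 1.
ℓ''(λ) = −10/λ² − 6 < 0, confirming a maximum.

λ̂_MAP = 1.000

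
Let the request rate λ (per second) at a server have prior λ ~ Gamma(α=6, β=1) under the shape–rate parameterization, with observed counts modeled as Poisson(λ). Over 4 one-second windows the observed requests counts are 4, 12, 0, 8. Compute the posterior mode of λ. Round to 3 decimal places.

λ̂_MAP = 5.800

Σxᵢ = 4+12+0+8 = 24, with n = 4.
Posterior ∝ λ^5e^(−1λ) · λ^24e^(−4λ) = λ^29e^(−5λ), i.e. Gamma(shape=30, rate=5).
The mode of a Gamma(a, b) with a ≥ 1 (shape–rate) is (a−1)/b = 29/5 ≈ 5.800.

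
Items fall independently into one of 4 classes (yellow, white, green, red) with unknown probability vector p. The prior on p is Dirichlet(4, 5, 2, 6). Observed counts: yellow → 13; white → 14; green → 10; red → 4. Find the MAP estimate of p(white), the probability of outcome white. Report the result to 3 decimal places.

The posterior is Dirichlet(αᵢ + nᵢ) = Dirichlet(17, 19, 12, 10).
For a Dirichlet(a₁,…,a_K) with all aᵢ > 1, the mode has j-th component (aⱼ − 1)/(Σaᵢ − K).
Here Σaᵢ = 58 and K = 4, so p(white) = (19 − 1)/(58 − 4) = 18/54 ≈ 0.333.

MAP estimate of p(white) = 0.333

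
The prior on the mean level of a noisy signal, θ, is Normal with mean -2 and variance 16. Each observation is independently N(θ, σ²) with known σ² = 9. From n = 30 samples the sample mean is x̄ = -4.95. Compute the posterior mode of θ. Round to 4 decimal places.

n = 30, x̄ = -4.95.
For a Normal prior and Normal likelihood with known variance, the posterior is Normal; its mode equals its mean, the precision-weighted average.
Prior precision 1/σ₀² = 1/16 = 0.0625; data precision n/σ² = 30/9 = 10/3.
θ̂ = (0.0625·(-2) + (10/3)·(-4.95)) / (0.0625 + 10/3) = (-16.625)/(163/48) = -798/163 ≈ -4.8957.

θ̂_MAP = -4.8957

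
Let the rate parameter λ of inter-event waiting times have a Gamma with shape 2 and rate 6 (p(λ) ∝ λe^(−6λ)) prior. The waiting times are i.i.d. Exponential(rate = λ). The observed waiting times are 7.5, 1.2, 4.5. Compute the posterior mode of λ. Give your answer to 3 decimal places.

The Exponential(rate=λ) likelihood is ∝ λ^n e^(−λΣtᵢ). Here n = 3 and Σtᵢ = 7.5 + 1.2 + 4.5 = 13.2.
Posterior ∝ λe^(−6λ) · λ^3e^(−13.2λ) = λ^4e^(−19.2λ), i.e. Gamma(5, 19.2).
Mode = (a−1)/b = 4/19.2 ≈ 0.208.

λ̂_MAP = 0.208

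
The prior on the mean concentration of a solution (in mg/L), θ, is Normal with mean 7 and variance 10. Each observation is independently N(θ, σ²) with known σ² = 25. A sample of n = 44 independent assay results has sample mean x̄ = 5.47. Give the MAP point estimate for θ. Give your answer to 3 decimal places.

n = 44, x̄ = 5.47.
For a Normal prior and Normal likelihood with known variance, the posterior is Normal; its mode equals its mean, the precision-weighted average.
Prior precision 1/σ₀² = 1/10 = 0.1; data precision n/σ² = 44/25 = 1.76.
θ̂ = (0.1·7 + 1.76·5.47) / (0.1 + 1.76) = 10.3272/1.86 = 4303/775 ≈ 5.552.

θ̂_MAP = 5.552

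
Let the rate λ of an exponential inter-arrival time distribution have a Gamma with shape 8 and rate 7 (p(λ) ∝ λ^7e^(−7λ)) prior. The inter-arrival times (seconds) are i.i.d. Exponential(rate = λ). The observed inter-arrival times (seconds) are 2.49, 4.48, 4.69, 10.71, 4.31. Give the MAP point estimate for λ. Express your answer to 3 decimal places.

λ̂_MAP = 0.356

The Exponential(rate=λ) likelihood is ∝ λ^n e^(−λΣtᵢ). Here n = 5 and Σtᵢ = 2.49 + 4.48 + 4.69 + 10.71 + 4.31 = 26.68.
Posterior ∝ λ^7e^(−7λ) · λ^5e^(−26.68λ) = λ^12e^(−33.68λ), i.e. Gamma(13, 33.68).
Mode = (a−1)/b = 12/33.68 ≈ 0.356.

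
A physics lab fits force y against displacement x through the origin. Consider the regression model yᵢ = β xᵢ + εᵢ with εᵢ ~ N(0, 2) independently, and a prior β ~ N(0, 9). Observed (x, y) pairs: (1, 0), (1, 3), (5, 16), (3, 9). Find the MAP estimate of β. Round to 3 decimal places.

log p(β | y) = −Σ(yᵢ − βxᵢ)²/(2·2) − β²/(2·9) + const.
Setting the derivative to zero: Σxᵢ(yᵢ − βxᵢ)/2 − β/9 = 0, so β = Σxᵢyᵢ / (Σxᵢ² + σ²/τ²).
Σxᵢyᵢ = 1·0 + 1·3 + 5·16 + 3·9 = 110; Σxᵢ² = 36; σ²/τ² = 2/9.
β̂_MAP = 110 / (36 + 2/9) = 110/(326/9) = 495/163 ≈ 3.037.

β̂_MAP = 3.037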